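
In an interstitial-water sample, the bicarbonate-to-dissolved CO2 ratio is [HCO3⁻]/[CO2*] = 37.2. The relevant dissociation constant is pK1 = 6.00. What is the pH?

pH = 7.57

From K1 = [H⁺][HCO3⁻]/[CO2*]:  pH = pK1 + log₁₀([HCO3⁻]/[CO2*])
log₁₀(37.2) = +1.571
pH = 6.00 + (+1.571) = 7.57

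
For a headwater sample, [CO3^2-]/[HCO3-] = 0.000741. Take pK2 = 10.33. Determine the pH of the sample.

From K2 = [H⁺][CO3^2-]/[HCO3-]:  pH = pK2 + log₁₀([CO3^2-]/[HCO3-])
log₁₀(0.000741) = -3.130
pH = 10.33 + (-3.130) = 7.20

pH = 7.20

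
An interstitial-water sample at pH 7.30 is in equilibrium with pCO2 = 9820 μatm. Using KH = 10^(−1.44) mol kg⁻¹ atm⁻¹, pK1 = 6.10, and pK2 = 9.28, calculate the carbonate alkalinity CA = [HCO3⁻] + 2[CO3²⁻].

[CO2*] = KH · pCO2 = 10^(−1.44) × 9820×10^-6 = 3.565×10^-4 mol/kg
α₀ = 1/(1 + K1/[H⁺] + K1K2/[H⁺]²) = 1/(1 + 10^+1.20 + 10^-0.78) = 0.05877
DIC = [CO2*]/α₀ = 3.565×10^-4 / 0.05877 = 6.067 mmol/kg
CA = (α₁ + 2α₂)·DIC = (0.9315 + 2×0.009754) × 6.067 = 5.77 mmol/kg

CA = 5.77 mmol/kg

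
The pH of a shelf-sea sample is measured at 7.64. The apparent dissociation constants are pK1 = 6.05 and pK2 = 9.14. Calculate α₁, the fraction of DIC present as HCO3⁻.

α₁ = 0.946

α₁ = 1 / (1 + [H⁺]/K1 + K2/[H⁺]) = 1 / (1 + 10^-1.59 + 10^-1.50)
   = 1 / (1 + 0.025704 + 0.031623) = 1/1.0573 = 0.9458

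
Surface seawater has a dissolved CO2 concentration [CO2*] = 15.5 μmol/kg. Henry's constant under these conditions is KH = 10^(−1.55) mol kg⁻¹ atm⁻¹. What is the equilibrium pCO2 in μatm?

pCO2 = 550 μatm

KH = 10^(−1.55) = 2.818×10^-2 mol kg⁻¹ atm⁻¹
pCO2 = [CO2*]/KH = 15.5×10^-6 / 2.818×10^-2 = 5.50×10^-4 atm = 550 μatm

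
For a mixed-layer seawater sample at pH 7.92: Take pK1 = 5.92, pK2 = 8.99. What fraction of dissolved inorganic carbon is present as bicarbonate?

α₁ = 0.913

α₁ = 1 / (1 + [H⁺]/K1 + K2/[H⁺]) = 1 / (1 + 10^-2.00 + 10^-1.07)
   = 1 / (1 + 0.010000 + 0.085114) = 1/1.0951 = 0.9131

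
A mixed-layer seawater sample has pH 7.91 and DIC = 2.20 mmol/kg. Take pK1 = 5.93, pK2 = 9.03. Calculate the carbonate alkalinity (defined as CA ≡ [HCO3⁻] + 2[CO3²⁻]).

CA = [HCO3⁻] + 2[CO3²⁻] = (α₁ + 2α₂)·DIC
At pH 7.91: [H⁺]/K1 = 10^-1.98 = 0.010471, K2/[H⁺] = 10^-1.12 = 0.075858
α₁ = 1/(1 + 0.010471 + 0.075858) = 1/1.0863 = 0.9205; α₂ = α₁·K2/[H⁺] = 0.06983
α₁ + 2α₂ = 1.0602
CA = 1.0602 × 2.20 = 2.33 mmol/kg

CA = 2.33 mmol/kg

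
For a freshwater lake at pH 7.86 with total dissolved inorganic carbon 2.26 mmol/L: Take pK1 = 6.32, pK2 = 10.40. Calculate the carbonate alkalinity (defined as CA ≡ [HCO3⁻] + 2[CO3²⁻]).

CA = [HCO3⁻] + 2[CO3²⁻] = (α₁ + 2α₂)·DIC
At pH 7.86: [H⁺]/K1 = 10^-1.54 = 0.028840, K2/[H⁺] = 10^-2.54 = 0.0028840
α₁ = 1/(1 + 0.028840 + 0.0028840) = 1/1.0317 = 0.9693; α₂ = α₁·K2/[H⁺] = 0.002795
α₁ + 2α₂ = 0.9748
CA = 0.9748 × 2.26 = 2.20 mmol/L

CA = 2.20 mmol/L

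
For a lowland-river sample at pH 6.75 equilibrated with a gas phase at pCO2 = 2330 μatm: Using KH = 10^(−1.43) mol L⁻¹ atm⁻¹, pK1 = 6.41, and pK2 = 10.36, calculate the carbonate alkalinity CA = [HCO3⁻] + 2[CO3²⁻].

[CO2*] = KH · pCO2 = 10^(−1.43) × 2330×10^-6 = 8.657×10^-5 mol/L
α₀ = 1/(1 + K1/[H⁺] + K1K2/[H⁺]²) = 1/(1 + 10^+0.34 + 10^-3.27) = 0.3136
DIC = [CO2*]/α₀ = 8.657×10^-5 / 0.3136 = 0.2760 mmol/L
CA = (α₁ + 2α₂)·DIC = (0.6862 + 2×0.0001684) × 0.2760 = 0.189 mmol/L

CA = 0.189 mmol/L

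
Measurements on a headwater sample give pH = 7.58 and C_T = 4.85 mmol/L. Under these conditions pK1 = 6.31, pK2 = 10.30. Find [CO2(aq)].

[CO2*] = 0.247 mmol/L

α₀ = 1 / (1 + K1/[H⁺] + K1K2/[H⁺]²) = 1 / (1 + 10^+1.27 + 10^-1.45)
   = 1 / (1 + 18.621 + 0.035481) = 1/19.656 = 0.05087
[CO2*] = α₀ × DIC = 0.05087 × 4.85 = 0.247 mmol/L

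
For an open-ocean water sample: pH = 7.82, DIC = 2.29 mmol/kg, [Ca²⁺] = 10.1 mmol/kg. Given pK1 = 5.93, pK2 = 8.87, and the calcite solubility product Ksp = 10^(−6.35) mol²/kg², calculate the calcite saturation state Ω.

Ω = 4.19

α₂ = 1 / (1 + [H⁺]/K2 + [H⁺]²/(K1K2)) = 1 / (1 + 10^+1.05 + 10^-0.84)
   = 1 / (1 + 11.220 + 0.14454) = 1/12.365 = 0.08088
[CO3²⁻] = α₂ × DIC = 0.08088 × 2.29 = 0.1852 mmol/kg
Ksp = 10^(−6.35) = 4.467×10^-7
Ω = [Ca²⁺][CO3²⁻]/Ksp = (10.1×10^-3)(1.852×10^-4) / 4.467×10^-7 = 4.19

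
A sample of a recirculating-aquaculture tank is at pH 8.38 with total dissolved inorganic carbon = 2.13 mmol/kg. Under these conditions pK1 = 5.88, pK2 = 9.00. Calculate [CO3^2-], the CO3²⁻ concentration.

[CO3²⁻] = 0.411 mmol/kg

α₂ = 1 / (1 + [H⁺]/K2 + [H⁺]²/(K1K2)) = 1 / (1 + 10^+0.62 + 10^-1.88)
   = 1 / (1 + 4.1687 + 0.013183) = 1/5.1819 = 0.1930
[CO3²⁻] = α₂ × DIC = 0.1930 × 2.13 = 0.411 mmol/kg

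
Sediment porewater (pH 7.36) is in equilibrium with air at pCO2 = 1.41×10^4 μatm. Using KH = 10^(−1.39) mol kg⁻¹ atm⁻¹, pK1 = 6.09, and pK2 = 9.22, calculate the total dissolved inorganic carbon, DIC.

DIC = 11.4 mmol/kg

[CO2*] = KH · pCO2 = 10^(−1.39) × 1.41×10^4×10^-6 = 5.744×10^-4 mol/kg
α₀ = 1/(1 + K1/[H⁺] + K1K2/[H⁺]²) = 1/(1 + 10^+1.27 + 10^-0.59) = 0.05031
DIC = [CO2*]/α₀ = 5.744×10^-4 / 0.05031 = 11.4 mmol/kg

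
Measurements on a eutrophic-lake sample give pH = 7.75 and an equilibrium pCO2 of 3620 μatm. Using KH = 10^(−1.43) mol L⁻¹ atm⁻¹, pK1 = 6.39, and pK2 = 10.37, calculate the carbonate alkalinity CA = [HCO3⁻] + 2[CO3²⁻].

CA = 3.10 mmol/L

[CO2*] = KH · pCO2 = 10^(−1.43) × 3620×10^-6 = 1.345×10^-4 mol/L
α₀ = 1/(1 + K1/[H⁺] + K1K2/[H⁺]²) = 1/(1 + 10^+1.36 + 10^-1.26) = 0.04173
DIC = [CO2*]/α₀ = 1.345×10^-4 / 0.04173 = 3.223 mmol/L
CA = (α₁ + 2α₂)·DIC = (0.9560 + 2×0.002293) × 3.223 = 3.10 mmol/L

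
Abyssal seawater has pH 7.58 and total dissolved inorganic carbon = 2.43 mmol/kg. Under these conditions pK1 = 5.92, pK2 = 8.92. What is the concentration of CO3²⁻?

[CO3²⁻] = 0.104 mmol/kg

α₂ = 1 / (1 + [H⁺]/K2 + [H⁺]²/(K1K2)) = 1 / (1 + 10^+1.34 + 10^-0.32)
   = 1 / (1 + 21.878 + 0.47863) = 1/23.356 = 0.04282
[CO3²⁻] = α₂ × DIC = 0.04282 × 2.43 = 0.104 mmol/kg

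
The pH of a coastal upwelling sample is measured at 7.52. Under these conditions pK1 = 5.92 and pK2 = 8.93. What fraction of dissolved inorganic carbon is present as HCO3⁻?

α₁ = 0.940

α₁ = 1 / (1 + [H⁺]/K1 + K2/[H⁺]) = 1 / (1 + 10^-1.60 + 10^-1.41)
   = 1 / (1 + 0.025119 + 0.038905) = 1/1.0640 = 0.9398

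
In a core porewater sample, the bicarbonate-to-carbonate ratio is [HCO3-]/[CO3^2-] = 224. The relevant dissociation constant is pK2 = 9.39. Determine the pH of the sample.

From K2 = [H⁺][CO3^2-]/[HCO3-]:  pH = pK2 − log₁₀([HCO3-]/[CO3^2-])
log₁₀(224) = +2.350
pH = 9.39 − (+2.350) = 7.04

pH = 7.04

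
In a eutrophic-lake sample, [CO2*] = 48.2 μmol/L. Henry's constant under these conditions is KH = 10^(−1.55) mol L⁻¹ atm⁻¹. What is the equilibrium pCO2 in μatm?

KH = 10^(−1.55) = 2.818×10^-2 mol L⁻¹ atm⁻¹
pCO2 = [CO2*]/KH = 48.2×10^-6 / 2.818×10^-2 = 1.71×10^-3 atm = 1710 μatm

pCO2 = 1710 μatm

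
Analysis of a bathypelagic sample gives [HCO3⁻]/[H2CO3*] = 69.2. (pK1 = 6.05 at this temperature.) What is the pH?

pH = 7.89

From K1 = [H⁺][HCO3⁻]/[H2CO3*]:  pH = pK1 + log₁₀([HCO3⁻]/[H2CO3*])
log₁₀(69.2) = +1.840
pH = 6.05 + (+1.840) = 7.89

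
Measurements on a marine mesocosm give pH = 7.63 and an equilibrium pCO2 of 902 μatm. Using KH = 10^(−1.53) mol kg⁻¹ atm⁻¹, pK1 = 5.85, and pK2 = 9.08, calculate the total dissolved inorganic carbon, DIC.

[CO2*] = KH · pCO2 = 10^(−1.53) × 902×10^-6 = 2.662×10^-5 mol/kg
α₀ = 1/(1 + K1/[H⁺] + K1K2/[H⁺]²) = 1/(1 + 10^+1.78 + 10^+0.33) = 0.01577
DIC = [CO2*]/α₀ = 2.662×10^-5 / 0.01577 = 1.69 mmol/kg

DIC = 1.69 mmol/kg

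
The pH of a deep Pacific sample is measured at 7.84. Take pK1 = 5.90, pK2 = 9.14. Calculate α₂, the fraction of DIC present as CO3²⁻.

α₂ = 0.0472

α₂ = 1 / (1 + [H⁺]/K2 + [H⁺]²/(K1K2)) = 1 / (1 + 10^+1.30 + 10^-0.64)
   = 1 / (1 + 19.953 + 0.22909) = 1/21.182 = 0.04721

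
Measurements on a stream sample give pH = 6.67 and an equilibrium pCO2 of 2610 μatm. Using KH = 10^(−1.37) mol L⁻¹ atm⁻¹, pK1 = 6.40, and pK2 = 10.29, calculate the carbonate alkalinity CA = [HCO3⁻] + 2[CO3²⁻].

CA = 0.207 mmol/L

[CO2*] = KH · pCO2 = 10^(−1.37) × 2610×10^-6 = 1.113×10^-4 mol/L
α₀ = 1/(1 + K1/[H⁺] + K1K2/[H⁺]²) = 1/(1 + 10^+0.27 + 10^-3.35) = 0.3493
DIC = [CO2*]/α₀ = 1.113×10^-4 / 0.3493 = 0.3187 mmol/L
CA = (α₁ + 2α₂)·DIC = (0.6505 + 2×0.0001560) × 0.3187 = 0.207 mmol/L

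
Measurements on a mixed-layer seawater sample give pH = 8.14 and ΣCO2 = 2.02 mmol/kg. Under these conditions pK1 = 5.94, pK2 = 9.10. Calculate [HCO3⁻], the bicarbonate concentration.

[HCO3⁻] = 1.81 mmol/kg

α₁ = 1 / (1 + [H⁺]/K1 + K2/[H⁺]) = 1 / (1 + 10^-2.20 + 10^-0.96)
   = 1 / (1 + 0.0063096 + 0.10965) = 1/1.1160 = 0.8961
[HCO3⁻] = α₁ × DIC = 0.8961 × 2.02 = 1.81 mmol/kg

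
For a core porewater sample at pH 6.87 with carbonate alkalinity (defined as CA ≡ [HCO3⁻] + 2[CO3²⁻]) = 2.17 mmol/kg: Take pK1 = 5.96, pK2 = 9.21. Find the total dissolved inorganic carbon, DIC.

DIC = 2.42 mmol/kg

CA = [HCO3⁻] + 2[CO3²⁻] = (α₁ + 2α₂)·DIC
At pH 6.87: [H⁺]/K1 = 10^-0.91 = 0.12303, K2/[H⁺] = 10^-2.34 = 0.0045709
α₁ = 1/(1 + 0.12303 + 0.0045709) = 1/1.1276 = 0.8868; α₂ = α₁·K2/[H⁺] = 0.004054
α₁ + 2α₂ = 0.8949
DIC = CA / (α₁ + 2α₂) = 2.17 / 0.8949 = 2.42 mmol/kg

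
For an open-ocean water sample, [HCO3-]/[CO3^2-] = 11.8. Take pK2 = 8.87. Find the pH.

pH = 7.80

From K2 = [H⁺][CO3^2-]/[HCO3-]:  pH = pK2 − log₁₀([HCO3-]/[CO3^2-])
log₁₀(11.8) = +1.072
pH = 8.87 − (+1.072) = 7.80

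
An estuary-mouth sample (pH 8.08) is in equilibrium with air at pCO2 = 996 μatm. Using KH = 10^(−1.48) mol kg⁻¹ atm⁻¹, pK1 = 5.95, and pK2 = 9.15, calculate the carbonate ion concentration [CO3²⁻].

[CO3²⁻] = 0.379 mmol/kg

[CO2*] = KH · pCO2 = 10^(−1.48) × 996×10^-6 = 3.298×10^-5 mol/kg
α₀ = 1/(1 + K1/[H⁺] + K1K2/[H⁺]²) = 1/(1 + 10^+2.13 + 10^+1.06) = 0.006785
DIC = [CO2*]/α₀ = 3.298×10^-5 / 0.006785 = 4.861 mmol/kg
[CO3²⁻] = α₂·DIC; α₂ = 0.07791, so [CO3²⁻] = 0.07791 × 4.861 = 0.379 mmol/kg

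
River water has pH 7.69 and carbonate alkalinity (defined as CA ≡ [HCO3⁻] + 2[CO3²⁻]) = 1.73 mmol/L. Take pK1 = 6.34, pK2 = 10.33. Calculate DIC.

CA = [HCO3⁻] + 2[CO3²⁻] = (α₁ + 2α₂)·DIC
At pH 7.69: [H⁺]/K1 = 10^-1.35 = 0.044668, K2/[H⁺] = 10^-2.64 = 0.0022909
α₁ = 1/(1 + 0.044668 + 0.0022909) = 1/1.0470 = 0.9551; α₂ = α₁·K2/[H⁺] = 0.002188
α₁ + 2α₂ = 0.9595
DIC = CA / (α₁ + 2α₂) = 1.73 / 0.9595 = 1.80 mmol/L

DIC = 1.80 mmol/L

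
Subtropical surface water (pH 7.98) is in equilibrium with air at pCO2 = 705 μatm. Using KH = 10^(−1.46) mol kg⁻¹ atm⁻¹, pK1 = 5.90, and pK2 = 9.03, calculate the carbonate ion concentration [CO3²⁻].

[CO3²⁻] = 0.262 mmol/kg

[CO2*] = KH · pCO2 = 10^(−1.46) × 705×10^-6 = 2.444×10^-5 mol/kg
α₀ = 1/(1 + K1/[H⁺] + K1K2/[H⁺]²) = 1/(1 + 10^+2.08 + 10^+1.03) = 0.007579
DIC = [CO2*]/α₀ = 2.444×10^-5 / 0.007579 = 3.225 mmol/kg
[CO3²⁻] = α₂·DIC; α₂ = 0.08121, so [CO3²⁻] = 0.08121 × 3.225 = 0.262 mmol/kg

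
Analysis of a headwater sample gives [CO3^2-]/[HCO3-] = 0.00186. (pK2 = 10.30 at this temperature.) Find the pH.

From K2 = [H⁺][CO3^2-]/[HCO3-]:  pH = pK2 + log₁₀([CO3^2-]/[HCO3-])
log₁₀(0.00186) = -2.730
pH = 10.30 + (-2.730) = 7.57

pH = 7.57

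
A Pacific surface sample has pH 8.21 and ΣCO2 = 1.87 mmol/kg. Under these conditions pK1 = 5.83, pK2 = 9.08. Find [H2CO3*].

α₀ = 1 / (1 + K1/[H⁺] + K1K2/[H⁺]²) = 1 / (1 + 10^+2.38 + 10^+1.51)
   = 1 / (1 + 239.88 + 32.359) = 1/273.24 = 0.003660
[CO2*] = α₀ × DIC = 0.003660 × 1.87 = 0.00684 mmol/kg = 6.84 μmol/kg

[CO2*] = 6.84 μmol/kg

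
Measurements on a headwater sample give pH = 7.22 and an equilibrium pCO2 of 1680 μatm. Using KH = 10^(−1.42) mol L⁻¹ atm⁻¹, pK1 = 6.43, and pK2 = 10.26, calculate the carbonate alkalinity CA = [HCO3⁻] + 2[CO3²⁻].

[CO2*] = KH · pCO2 = 10^(−1.42) × 1680×10^-6 = 6.387×10^-5 mol/L
α₀ = 1/(1 + K1/[H⁺] + K1K2/[H⁺]²) = 1/(1 + 10^+0.79 + 10^-2.25) = 0.1394
DIC = [CO2*]/α₀ = 6.387×10^-5 / 0.1394 = 0.4581 mmol/L
CA = (α₁ + 2α₂)·DIC = (0.8598 + 2×0.0007841) × 0.4581 = 0.395 mmol/L

CA = 0.395 mmol/L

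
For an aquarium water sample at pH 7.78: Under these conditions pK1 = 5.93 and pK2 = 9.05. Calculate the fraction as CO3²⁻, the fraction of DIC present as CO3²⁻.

α₂ = 0.0503

α₂ = 1 / (1 + [H⁺]/K2 + [H⁺]²/(K1K2)) = 1 / (1 + 10^+1.27 + 10^-0.58)
   = 1 / (1 + 18.621 + 0.26303) = 1/19.884 = 0.05029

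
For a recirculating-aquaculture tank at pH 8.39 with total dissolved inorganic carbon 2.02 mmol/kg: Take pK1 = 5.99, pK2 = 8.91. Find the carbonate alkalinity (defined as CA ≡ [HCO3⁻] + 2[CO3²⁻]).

CA = [HCO3⁻] + 2[CO3²⁻] = (α₁ + 2α₂)·DIC
At pH 8.39: [H⁺]/K1 = 10^-2.40 = 0.0039811, K2/[H⁺] = 10^-0.52 = 0.30200
α₁ = 1/(1 + 0.0039811 + 0.30200) = 1/1.3060 = 0.7657; α₂ = α₁·K2/[H⁺] = 0.2312
α₁ + 2α₂ = 1.2282
CA = 1.2282 × 2.02 = 2.48 mmol/kg

CA = 2.48 mmol/kg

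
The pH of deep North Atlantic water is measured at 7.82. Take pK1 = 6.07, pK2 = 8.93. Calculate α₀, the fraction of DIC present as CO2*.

α₀ = 0.0162

α₀ = 1 / (1 + K1/[H⁺] + K1K2/[H⁺]²) = 1 / (1 + 10^+1.75 + 10^+0.64)
   = 1 / (1 + 56.234 + 4.3652) = 1/61.599 = 0.01623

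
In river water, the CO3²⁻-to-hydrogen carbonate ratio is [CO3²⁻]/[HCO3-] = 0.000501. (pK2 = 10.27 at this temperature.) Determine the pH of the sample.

From K2 = [H⁺][CO3²⁻]/[HCO3-]:  pH = pK2 + log₁₀([CO3²⁻]/[HCO3-])
log₁₀(0.000501) = -3.300
pH = 10.27 + (-3.300) = 6.97

pH = 6.97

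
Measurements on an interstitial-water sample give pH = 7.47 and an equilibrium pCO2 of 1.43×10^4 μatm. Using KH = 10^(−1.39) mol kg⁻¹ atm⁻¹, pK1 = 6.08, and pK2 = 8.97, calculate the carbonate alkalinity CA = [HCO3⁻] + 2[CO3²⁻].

CA = 15.2 mmol/kg

[CO2*] = KH · pCO2 = 10^(−1.39) × 1.43×10^4×10^-6 = 5.826×10^-4 mol/kg
α₀ = 1/(1 + K1/[H⁺] + K1K2/[H⁺]²) = 1/(1 + 10^+1.39 + 10^-0.11) = 0.03799
DIC = [CO2*]/α₀ = 5.826×10^-4 / 0.03799 = 15.33 mmol/kg
CA = (α₁ + 2α₂)·DIC = (0.9325 + 2×0.02949) × 15.33 = 15.2 mmol/kg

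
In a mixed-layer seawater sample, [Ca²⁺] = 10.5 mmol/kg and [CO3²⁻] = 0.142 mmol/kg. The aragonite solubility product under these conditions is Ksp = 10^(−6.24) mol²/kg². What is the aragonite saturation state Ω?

Ω = 2.59

Ksp = 10^(−6.24) = 5.754×10^-7
Ω = [Ca²⁺][CO3²⁻]/Ksp = (10.5×10^-3)(0.142×10^-3) / 5.754×10^-7 = 2.59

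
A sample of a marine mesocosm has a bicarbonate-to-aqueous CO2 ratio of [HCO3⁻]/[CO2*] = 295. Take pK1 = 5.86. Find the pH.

From K1 = [H⁺][HCO3⁻]/[CO2*]:  pH = pK1 + log₁₀([HCO3⁻]/[CO2*])
log₁₀(295) = +2.470
pH = 5.86 + (+2.470) = 8.33

pH = 8.33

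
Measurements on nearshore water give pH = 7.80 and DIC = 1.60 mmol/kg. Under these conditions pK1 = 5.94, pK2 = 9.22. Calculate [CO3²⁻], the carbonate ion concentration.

α₂ = 1 / (1 + [H⁺]/K2 + [H⁺]²/(K1K2)) = 1 / (1 + 10^+1.42 + 10^-0.44)
   = 1 / (1 + 26.303 + 0.36308) = 1/27.666 = 0.03615
[CO3²⁻] = α₂ × DIC = 0.03615 × 1.60 = 0.0578 mmol/kg

[CO3²⁻] = 0.0578 mmol/kg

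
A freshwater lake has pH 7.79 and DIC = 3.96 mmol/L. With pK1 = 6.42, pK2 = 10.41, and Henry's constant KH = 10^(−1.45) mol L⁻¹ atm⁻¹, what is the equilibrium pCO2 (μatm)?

pCO2 = 4560 μatm

α₀ = 1 / (1 + K1/[H⁺] + K1K2/[H⁺]²) = 1 / (1 + 10^+1.37 + 10^-1.25)
   = 1 / (1 + 23.442 + 0.056234) = 1/24.499 = 0.04082
[CO2*] = α₀ × DIC = 0.04082 × 3.96 = 0.1616 mmol/L
pCO2 = [CO2*]/KH = 1.616×10^-4 / 3.548×10^-2 = 4560 μatm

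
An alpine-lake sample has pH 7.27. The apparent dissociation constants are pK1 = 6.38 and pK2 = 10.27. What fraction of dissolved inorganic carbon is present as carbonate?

α₂ = 1 / (1 + [H⁺]/K2 + [H⁺]²/(K1K2)) = 1 / (1 + 10^+3.00 + 10^+2.11)
   = 1 / (1 + 1000.0 + 128.82) = 1/1129.8 = 0.0008851

α₂ = 0.000885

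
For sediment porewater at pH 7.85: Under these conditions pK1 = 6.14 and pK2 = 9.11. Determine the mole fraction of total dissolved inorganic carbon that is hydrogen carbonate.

α₁ = 0.931

α₁ = 1 / (1 + [H⁺]/K1 + K2/[H⁺]) = 1 / (1 + 10^-1.71 + 10^-1.26)
   = 1 / (1 + 0.019498 + 0.054954) = 1/1.0745 = 0.9307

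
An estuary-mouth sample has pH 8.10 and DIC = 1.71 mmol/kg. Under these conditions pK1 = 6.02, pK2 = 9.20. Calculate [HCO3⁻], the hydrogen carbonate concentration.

[HCO3⁻] = 1.57 mmol/kg

α₁ = 1 / (1 + [H⁺]/K1 + K2/[H⁺]) = 1 / (1 + 10^-2.08 + 10^-1.10)
   = 1 / (1 + 0.0083176 + 0.079433) = 1/1.0878 = 0.9193
[HCO3⁻] = α₁ × DIC = 0.9193 × 1.71 = 1.57 mmol/kg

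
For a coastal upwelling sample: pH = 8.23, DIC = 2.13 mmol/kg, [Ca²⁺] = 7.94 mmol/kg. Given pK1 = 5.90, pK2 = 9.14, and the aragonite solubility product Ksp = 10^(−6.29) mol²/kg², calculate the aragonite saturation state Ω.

Ω = 3.60

α₂ = 1 / (1 + [H⁺]/K2 + [H⁺]²/(K1K2)) = 1 / (1 + 10^+0.91 + 10^-1.42)
   = 1 / (1 + 8.1283 + 0.038019) = 1/9.1663 = 0.1091
[CO3²⁻] = α₂ × DIC = 0.1091 × 2.13 = 0.2324 mmol/kg
Ksp = 10^(−6.29) = 5.129×10^-7
Ω = [Ca²⁺][CO3²⁻]/Ksp = (7.94×10^-3)(2.324×10^-4) / 5.129×10^-7 = 3.60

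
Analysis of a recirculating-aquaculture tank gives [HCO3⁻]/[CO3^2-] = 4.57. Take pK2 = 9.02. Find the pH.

pH = 8.36

From K2 = [H⁺][CO3^2-]/[HCO3⁻]:  pH = pK2 − log₁₀([HCO3⁻]/[CO3^2-])
log₁₀(4.57) = +0.660
pH = 9.02 − (+0.660) = 8.36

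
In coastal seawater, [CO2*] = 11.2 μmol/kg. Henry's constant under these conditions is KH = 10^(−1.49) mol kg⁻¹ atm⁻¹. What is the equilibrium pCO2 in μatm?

KH = 10^(−1.49) = 3.236×10^-2 mol kg⁻¹ atm⁻¹
pCO2 = [CO2*]/KH = 11.2×10^-6 / 3.236×10^-2 = 3.46×10^-4 atm = 346 μatm

pCO2 = 346 μatm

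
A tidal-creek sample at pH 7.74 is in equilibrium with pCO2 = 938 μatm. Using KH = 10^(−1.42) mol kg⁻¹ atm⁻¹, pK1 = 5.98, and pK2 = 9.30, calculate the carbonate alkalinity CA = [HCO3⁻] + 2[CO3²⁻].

[CO2*] = KH · pCO2 = 10^(−1.42) × 938×10^-6 = 3.566×10^-5 mol/kg
α₀ = 1/(1 + K1/[H⁺] + K1K2/[H⁺]²) = 1/(1 + 10^+1.76 + 10^+0.20) = 0.01663
DIC = [CO2*]/α₀ = 3.566×10^-5 / 0.01663 = 2.144 mmol/kg
CA = (α₁ + 2α₂)·DIC = (0.9570 + 2×0.02636) × 2.144 = 2.17 mmol/kg

CA = 2.17 mmol/kg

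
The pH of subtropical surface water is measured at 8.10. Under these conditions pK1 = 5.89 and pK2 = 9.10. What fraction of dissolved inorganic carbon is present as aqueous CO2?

α₀ = 0.00557

α₀ = 1 / (1 + K1/[H⁺] + K1K2/[H⁺]²) = 1 / (1 + 10^+2.21 + 10^+1.21)
   = 1 / (1 + 162.18 + 16.218) = 1/179.40 = 0.005574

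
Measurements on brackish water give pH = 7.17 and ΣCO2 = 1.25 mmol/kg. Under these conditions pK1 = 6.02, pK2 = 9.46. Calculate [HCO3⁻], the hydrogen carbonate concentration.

α₁ = 1 / (1 + [H⁺]/K1 + K2/[H⁺]) = 1 / (1 + 10^-1.15 + 10^-2.29)
   = 1 / (1 + 0.070795 + 0.0051286) = 1/1.0759 = 0.9294
[HCO3⁻] = α₁ × DIC = 0.9294 × 1.25 = 1.16 mmol/kg

[HCO3⁻] = 1.16 mmol/kg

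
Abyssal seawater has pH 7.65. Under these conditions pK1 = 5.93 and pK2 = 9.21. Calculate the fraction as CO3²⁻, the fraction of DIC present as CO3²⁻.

α₂ = 0.0263

α₂ = 1 / (1 + [H⁺]/K2 + [H⁺]²/(K1K2)) = 1 / (1 + 10^+1.56 + 10^-0.16)
   = 1 / (1 + 36.308 + 0.69183) = 1/38.000 = 0.02632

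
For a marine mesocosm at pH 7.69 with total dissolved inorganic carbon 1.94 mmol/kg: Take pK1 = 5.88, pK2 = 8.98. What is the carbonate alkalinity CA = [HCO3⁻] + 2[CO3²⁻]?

CA = 2.01 mmol/kg

CA = [HCO3⁻] + 2[CO3²⁻] = (α₁ + 2α₂)·DIC
At pH 7.69: [H⁺]/K1 = 10^-1.81 = 0.015488, K2/[H⁺] = 10^-1.29 = 0.051286
α₁ = 1/(1 + 0.015488 + 0.051286) = 1/1.0668 = 0.9374; α₂ = α₁·K2/[H⁺] = 0.04808
α₁ + 2α₂ = 1.0336
CA = 1.0336 × 1.94 = 2.01 mmol/kg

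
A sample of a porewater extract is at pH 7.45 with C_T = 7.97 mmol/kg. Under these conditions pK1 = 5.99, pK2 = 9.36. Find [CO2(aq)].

[CO2*] = 0.264 mmol/kg

α₀ = 1 / (1 + K1/[H⁺] + K1K2/[H⁺]²) = 1 / (1 + 10^+1.46 + 10^-0.45)
   = 1 / (1 + 28.840 + 0.35481) = 1/30.195 = 0.03312
[CO2*] = α₀ × DIC = 0.03312 × 7.97 = 0.264 mmol/kg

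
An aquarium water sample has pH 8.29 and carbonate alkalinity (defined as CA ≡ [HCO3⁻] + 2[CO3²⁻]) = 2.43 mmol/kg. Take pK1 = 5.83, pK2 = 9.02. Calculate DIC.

DIC = 2.11 mmol/kg

CA = [HCO3⁻] + 2[CO3²⁻] = (α₁ + 2α₂)·DIC
At pH 8.29: [H⁺]/K1 = 10^-2.46 = 0.0034674, K2/[H⁺] = 10^-0.73 = 0.18621
α₁ = 1/(1 + 0.0034674 + 0.18621) = 1/1.1897 = 0.8406; α₂ = α₁·K2/[H⁺] = 0.1565
α₁ + 2α₂ = 1.1536
DIC = CA / (α₁ + 2α₂) = 2.43 / 1.1536 = 2.11 mmol/kg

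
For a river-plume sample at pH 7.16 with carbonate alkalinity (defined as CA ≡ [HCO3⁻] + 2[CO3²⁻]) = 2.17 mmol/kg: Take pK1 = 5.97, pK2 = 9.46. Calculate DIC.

CA = [HCO3⁻] + 2[CO3²⁻] = (α₁ + 2α₂)·DIC
At pH 7.16: [H⁺]/K1 = 10^-1.19 = 0.064565, K2/[H⁺] = 10^-2.30 = 0.0050119
α₁ = 1/(1 + 0.064565 + 0.0050119) = 1/1.0696 = 0.9349; α₂ = α₁·K2/[H⁺] = 0.004686
α₁ + 2α₂ = 0.9443
DIC = CA / (α₁ + 2α₂) = 2.17 / 0.9443 = 2.30 mmol/kg

DIC = 2.30 mmol/kg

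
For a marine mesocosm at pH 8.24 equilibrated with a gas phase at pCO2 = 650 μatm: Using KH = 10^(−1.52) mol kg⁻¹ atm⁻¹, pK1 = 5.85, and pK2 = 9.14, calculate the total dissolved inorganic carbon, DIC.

DIC = 5.44 mmol/kg

[CO2*] = KH · pCO2 = 10^(−1.52) × 650×10^-6 = 1.963×10^-5 mol/kg
α₀ = 1/(1 + K1/[H⁺] + K1K2/[H⁺]²) = 1/(1 + 10^+2.39 + 10^+1.49) = 0.003605
DIC = [CO2*]/α₀ = 1.963×10^-5 / 0.003605 = 5.44 mmol/kg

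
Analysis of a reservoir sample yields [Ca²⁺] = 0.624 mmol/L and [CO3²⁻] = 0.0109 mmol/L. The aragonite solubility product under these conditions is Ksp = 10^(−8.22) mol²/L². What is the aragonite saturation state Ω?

Ksp = 10^(−8.22) = 6.026×10^-9
Ω = [Ca²⁺][CO3²⁻]/Ksp = (0.624×10^-3)(0.0109×10^-3) / 6.026×10^-9 = 1.13

Ω = 1.13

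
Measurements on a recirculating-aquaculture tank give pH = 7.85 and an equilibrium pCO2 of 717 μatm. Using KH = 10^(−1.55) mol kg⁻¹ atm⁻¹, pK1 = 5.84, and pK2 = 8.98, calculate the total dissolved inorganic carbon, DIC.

[CO2*] = KH · pCO2 = 10^(−1.55) × 717×10^-6 = 2.021×10^-5 mol/kg
α₀ = 1/(1 + K1/[H⁺] + K1K2/[H⁺]²) = 1/(1 + 10^+2.01 + 10^+0.88) = 0.009016
DIC = [CO2*]/α₀ = 2.021×10^-5 / 0.009016 = 2.24 mmol/kg

DIC = 2.24 mmol/kg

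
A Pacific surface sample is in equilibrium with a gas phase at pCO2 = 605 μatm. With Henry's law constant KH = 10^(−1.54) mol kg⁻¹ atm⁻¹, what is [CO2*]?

[CO2*] = 17.4 μmol/kg

KH = 10^(−1.54) = 2.884×10^-2 mol kg⁻¹ atm⁻¹
[CO2*] = KH · pCO2 = 2.884×10^-2 × 605×10^-6 atm = 1.74×10^-5 mol/kg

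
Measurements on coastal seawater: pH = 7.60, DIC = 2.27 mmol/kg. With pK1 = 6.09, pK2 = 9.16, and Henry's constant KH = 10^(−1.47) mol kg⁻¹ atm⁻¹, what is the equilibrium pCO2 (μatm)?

pCO2 = 1960 μatm

α₀ = 1 / (1 + K1/[H⁺] + K1K2/[H⁺]²) = 1 / (1 + 10^+1.51 + 10^-0.05)
   = 1 / (1 + 32.359 + 0.89125) = 1/34.251 = 0.02920
[CO2*] = α₀ × DIC = 0.02920 × 2.27 = 0.06628 mmol/kg
pCO2 = [CO2*]/KH = 6.628×10^-5 / 3.388×10^-2 = 1960 μatm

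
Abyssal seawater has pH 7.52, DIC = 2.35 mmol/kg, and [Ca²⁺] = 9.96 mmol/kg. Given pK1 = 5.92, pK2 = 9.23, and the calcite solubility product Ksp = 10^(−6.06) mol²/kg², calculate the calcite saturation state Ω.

α₂ = 1 / (1 + [H⁺]/K2 + [H⁺]²/(K1K2)) = 1 / (1 + 10^+1.71 + 10^+0.11)
   = 1 / (1 + 51.286 + 1.2882) = 1/53.574 = 0.01867
[CO3²⁻] = α₂ × DIC = 0.01867 × 2.35 = 0.04386 mmol/kg
Ksp = 10^(−6.06) = 8.710×10^-7
Ω = [Ca²⁺][CO3²⁻]/Ksp = (9.96×10^-3)(4.386×10^-5) / 8.710×10^-7 = 0.502

Ω = 0.502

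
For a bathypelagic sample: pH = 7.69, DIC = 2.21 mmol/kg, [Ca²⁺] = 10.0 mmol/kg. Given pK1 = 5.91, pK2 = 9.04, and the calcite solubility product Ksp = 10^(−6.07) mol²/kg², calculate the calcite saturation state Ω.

α₂ = 1 / (1 + [H⁺]/K2 + [H⁺]²/(K1K2)) = 1 / (1 + 10^+1.35 + 10^-0.43)
   = 1 / (1 + 22.387 + 0.37154) = 1/23.759 = 0.04209
[CO3²⁻] = α₂ × DIC = 0.04209 × 2.21 = 0.09302 mmol/kg
Ksp = 10^(−6.07) = 8.511×10^-7
Ω = [Ca²⁺][CO3²⁻]/Ksp = (10.0×10^-3)(9.302×10^-5) / 8.511×10^-7 = 1.09

Ω = 1.09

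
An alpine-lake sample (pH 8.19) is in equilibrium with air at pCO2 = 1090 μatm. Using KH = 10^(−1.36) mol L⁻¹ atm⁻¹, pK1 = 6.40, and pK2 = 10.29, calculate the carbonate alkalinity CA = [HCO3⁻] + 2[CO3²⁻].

[CO2*] = KH · pCO2 = 10^(−1.36) × 1090×10^-6 = 4.758×10^-5 mol/L
α₀ = 1/(1 + K1/[H⁺] + K1K2/[H⁺]²) = 1/(1 + 10^+1.79 + 10^-0.31) = 0.01584
DIC = [CO2*]/α₀ = 4.758×10^-5 / 0.01584 = 3.005 mmol/L
CA = (α₁ + 2α₂)·DIC = (0.9764 + 2×0.007756) × 3.005 = 2.98 mmol/L

CA = 2.98 mmol/L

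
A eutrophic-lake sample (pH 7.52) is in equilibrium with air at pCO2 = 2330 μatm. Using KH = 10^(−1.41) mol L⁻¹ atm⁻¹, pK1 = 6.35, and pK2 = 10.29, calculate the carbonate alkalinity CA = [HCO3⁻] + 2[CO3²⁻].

[CO2*] = KH · pCO2 = 10^(−1.41) × 2330×10^-6 = 9.065×10^-5 mol/L
α₀ = 1/(1 + K1/[H⁺] + K1K2/[H⁺]²) = 1/(1 + 10^+1.17 + 10^-1.60) = 0.06323
DIC = [CO2*]/α₀ = 9.065×10^-5 / 0.06323 = 1.434 mmol/L
CA = (α₁ + 2α₂)·DIC = (0.9352 + 2×0.001588) × 1.434 = 1.35 mmol/L

CA = 1.35 mmol/L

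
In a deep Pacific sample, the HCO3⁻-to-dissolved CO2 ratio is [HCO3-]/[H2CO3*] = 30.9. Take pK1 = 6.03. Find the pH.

From K1 = [H⁺][HCO3-]/[H2CO3*]:  pH = pK1 + log₁₀([HCO3-]/[H2CO3*])
log₁₀(30.9) = +1.490
pH = 6.03 + (+1.490) = 7.52

pH = 7.52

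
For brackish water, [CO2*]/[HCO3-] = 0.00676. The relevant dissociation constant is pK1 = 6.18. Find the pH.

pH = 8.35

From K1 = [H⁺][HCO3-]/[CO2*]:  pH = pK1 − log₁₀([CO2*]/[HCO3-])
log₁₀(0.00676) = -2.170
pH = 6.18 − (-2.170) = 8.35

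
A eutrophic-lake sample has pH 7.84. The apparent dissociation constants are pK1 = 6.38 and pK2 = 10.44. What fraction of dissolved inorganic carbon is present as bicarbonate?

α₁ = 1 / (1 + [H⁺]/K1 + K2/[H⁺]) = 1 / (1 + 10^-1.46 + 10^-2.60)
   = 1 / (1 + 0.034674 + 0.0025119) = 1/1.0372 = 0.9641

α₁ = 0.964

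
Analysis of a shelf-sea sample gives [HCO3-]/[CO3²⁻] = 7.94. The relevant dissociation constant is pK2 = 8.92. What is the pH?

From K2 = [H⁺][CO3²⁻]/[HCO3-]:  pH = pK2 − log₁₀([HCO3-]/[CO3²⁻])
log₁₀(7.94) = +0.900
pH = 8.92 − (+0.900) = 8.02

pH = 8.02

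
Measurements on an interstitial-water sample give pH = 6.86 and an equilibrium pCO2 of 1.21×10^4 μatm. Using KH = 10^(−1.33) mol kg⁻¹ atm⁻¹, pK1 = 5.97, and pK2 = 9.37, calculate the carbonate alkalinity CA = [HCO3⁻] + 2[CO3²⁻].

CA = 4.42 mmol/kg

[CO2*] = KH · pCO2 = 10^(−1.33) × 1.21×10^4×10^-6 = 5.660×10^-4 mol/kg
α₀ = 1/(1 + K1/[H⁺] + K1K2/[H⁺]²) = 1/(1 + 10^+0.89 + 10^-1.62) = 0.1138
DIC = [CO2*]/α₀ = 5.660×10^-4 / 0.1138 = 4.973 mmol/kg
CA = (α₁ + 2α₂)·DIC = (0.8835 + 2×0.002730) × 4.973 = 4.42 mmol/kg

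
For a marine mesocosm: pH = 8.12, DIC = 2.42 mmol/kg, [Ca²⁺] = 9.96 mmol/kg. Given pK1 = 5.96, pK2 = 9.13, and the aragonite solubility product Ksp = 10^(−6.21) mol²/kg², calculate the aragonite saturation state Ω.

α₂ = 1 / (1 + [H⁺]/K2 + [H⁺]²/(K1K2)) = 1 / (1 + 10^+1.01 + 10^-1.15)
   = 1 / (1 + 10.233 + 0.070795) = 1/11.304 = 0.08847
[CO3²⁻] = α₂ × DIC = 0.08847 × 2.42 = 0.2141 mmol/kg
Ksp = 10^(−6.21) = 6.166×10^-7
Ω = [Ca²⁺][CO3²⁻]/Ksp = (9.96×10^-3)(2.141×10^-4) / 6.166×10^-7 = 3.46

Ω = 3.46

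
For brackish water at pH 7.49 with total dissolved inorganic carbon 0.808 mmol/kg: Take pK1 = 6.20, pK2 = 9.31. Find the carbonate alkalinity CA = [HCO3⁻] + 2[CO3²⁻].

CA = [HCO3⁻] + 2[CO3²⁻] = (α₁ + 2α₂)·DIC
At pH 7.49: [H⁺]/K1 = 10^-1.29 = 0.051286, K2/[H⁺] = 10^-1.82 = 0.015136
α₁ = 1/(1 + 0.051286 + 0.015136) = 1/1.0664 = 0.9377; α₂ = α₁·K2/[H⁺] = 0.01419
α₁ + 2α₂ = 0.9661
CA = 0.9661 × 0.808 = 0.781 mmol/kg

CA = 0.781 mmol/kg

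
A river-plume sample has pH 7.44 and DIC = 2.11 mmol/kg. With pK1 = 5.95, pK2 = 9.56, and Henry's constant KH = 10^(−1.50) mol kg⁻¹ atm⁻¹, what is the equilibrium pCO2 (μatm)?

pCO2 = 2080 μatm

α₀ = 1 / (1 + K1/[H⁺] + K1K2/[H⁺]²) = 1 / (1 + 10^+1.49 + 10^-0.63)
   = 1 / (1 + 30.903 + 0.23442) = 1/32.137 = 0.03112
[CO2*] = α₀ × DIC = 0.03112 × 2.11 = 0.06566 mmol/kg
pCO2 = [CO2*]/KH = 6.566×10^-5 / 3.162×10^-2 = 2080 μatm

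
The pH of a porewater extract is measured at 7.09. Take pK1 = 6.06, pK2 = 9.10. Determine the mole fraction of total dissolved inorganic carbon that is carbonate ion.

α₂ = 1 / (1 + [H⁺]/K2 + [H⁺]²/(K1K2)) = 1 / (1 + 10^+2.01 + 10^+0.98)
   = 1 / (1 + 102.33 + 9.5499) = 1/112.88 = 0.008859

α₂ = 0.00886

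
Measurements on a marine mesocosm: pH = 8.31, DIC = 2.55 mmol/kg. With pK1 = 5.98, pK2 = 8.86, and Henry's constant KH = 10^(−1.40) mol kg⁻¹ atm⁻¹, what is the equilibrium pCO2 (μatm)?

pCO2 = 233 μatm

α₀ = 1 / (1 + K1/[H⁺] + K1K2/[H⁺]²) = 1 / (1 + 10^+2.33 + 10^+1.78)
   = 1 / (1 + 213.80 + 60.256) = 1/275.05 = 0.003636
[CO2*] = α₀ × DIC = 0.003636 × 2.55 = 0.009271 mmol/kg = 9.271 μmol/kg
pCO2 = [CO2*]/KH = 9.271×10^-6 / 3.981×10^-2 = 233 μatm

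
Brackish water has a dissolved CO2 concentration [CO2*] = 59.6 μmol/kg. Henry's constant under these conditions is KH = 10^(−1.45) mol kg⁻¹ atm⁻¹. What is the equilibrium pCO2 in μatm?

KH = 10^(−1.45) = 3.548×10^-2 mol kg⁻¹ atm⁻¹
pCO2 = [CO2*]/KH = 59.6×10^-6 / 3.548×10^-2 = 1.68×10^-3 atm = 1680 μatm

pCO2 = 1680 μatm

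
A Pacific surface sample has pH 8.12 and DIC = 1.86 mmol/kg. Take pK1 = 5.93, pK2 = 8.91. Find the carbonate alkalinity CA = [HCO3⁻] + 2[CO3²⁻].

CA = 2.11 mmol/kg

CA = [HCO3⁻] + 2[CO3²⁻] = (α₁ + 2α₂)·DIC
At pH 8.12: [H⁺]/K1 = 10^-2.19 = 0.0064565, K2/[H⁺] = 10^-0.79 = 0.16218
α₁ = 1/(1 + 0.0064565 + 0.16218) = 1/1.1686 = 0.8557; α₂ = α₁·K2/[H⁺] = 0.1388
α₁ + 2α₂ = 1.1333
CA = 1.1333 × 1.86 = 2.11 mmol/kg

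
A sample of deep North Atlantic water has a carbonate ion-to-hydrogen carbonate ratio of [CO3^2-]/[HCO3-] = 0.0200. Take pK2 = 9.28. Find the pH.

pH = 7.58

From K2 = [H⁺][CO3^2-]/[HCO3-]:  pH = pK2 + log₁₀([CO3^2-]/[HCO3-])
log₁₀(0.0200) = -1.699
pH = 9.28 + (-1.699) = 7.58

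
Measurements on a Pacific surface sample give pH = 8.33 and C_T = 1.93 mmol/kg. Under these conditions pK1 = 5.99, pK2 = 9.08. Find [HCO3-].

α₁ = 1 / (1 + [H⁺]/K1 + K2/[H⁺]) = 1 / (1 + 10^-2.34 + 10^-0.75)
   = 1 / (1 + 0.0045709 + 0.17783) = 1/1.1824 = 0.8457
[HCO3⁻] = α₁ × DIC = 0.8457 × 1.93 = 1.63 mmol/kg

[HCO3⁻] = 1.63 mmol/kg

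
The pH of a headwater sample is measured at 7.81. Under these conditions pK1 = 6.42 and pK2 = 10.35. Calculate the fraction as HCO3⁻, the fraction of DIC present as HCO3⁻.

α₁ = 0.958

α₁ = 1 / (1 + [H⁺]/K1 + K2/[H⁺]) = 1 / (1 + 10^-1.39 + 10^-2.54)
   = 1 / (1 + 0.040738 + 0.0028840) = 1/1.0436 = 0.9582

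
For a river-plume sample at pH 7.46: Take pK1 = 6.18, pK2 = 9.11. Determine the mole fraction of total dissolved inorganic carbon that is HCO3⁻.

α₁ = 0.930

α₁ = 1 / (1 + [H⁺]/K1 + K2/[H⁺]) = 1 / (1 + 10^-1.28 + 10^-1.65)
   = 1 / (1 + 0.052481 + 0.022387) = 1/1.0749 = 0.9303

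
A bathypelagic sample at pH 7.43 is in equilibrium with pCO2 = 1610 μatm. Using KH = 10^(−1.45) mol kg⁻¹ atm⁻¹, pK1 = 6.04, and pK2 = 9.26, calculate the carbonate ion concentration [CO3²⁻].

[CO3²⁻] = 0.0207 mmol/kg

[CO2*] = KH · pCO2 = 10^(−1.45) × 1610×10^-6 = 5.712×10^-5 mol/kg
α₀ = 1/(1 + K1/[H⁺] + K1K2/[H⁺]²) = 1/(1 + 10^+1.39 + 10^-0.44) = 0.03859
DIC = [CO2*]/α₀ = 5.712×10^-5 / 0.03859 = 1.480 mmol/kg
[CO3²⁻] = α₂·DIC; α₂ = 0.01401, so [CO3²⁻] = 0.01401 × 1.480 = 0.0207 mmol/kg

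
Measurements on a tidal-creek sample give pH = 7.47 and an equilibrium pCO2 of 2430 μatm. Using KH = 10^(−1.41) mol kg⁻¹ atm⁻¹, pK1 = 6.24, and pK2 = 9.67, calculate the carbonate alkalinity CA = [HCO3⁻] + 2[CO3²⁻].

CA = 1.63 mmol/kg

[CO2*] = KH · pCO2 = 10^(−1.41) × 2430×10^-6 = 9.454×10^-5 mol/kg
α₀ = 1/(1 + K1/[H⁺] + K1K2/[H⁺]²) = 1/(1 + 10^+1.23 + 10^-0.97) = 0.05528
DIC = [CO2*]/α₀ = 9.454×10^-5 / 0.05528 = 1.710 mmol/kg
CA = (α₁ + 2α₂)·DIC = (0.9388 + 2×0.005923) × 1.710 = 1.63 mmol/kg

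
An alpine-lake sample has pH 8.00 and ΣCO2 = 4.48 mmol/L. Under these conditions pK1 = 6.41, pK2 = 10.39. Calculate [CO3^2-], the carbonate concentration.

α₂ = 1 / (1 + [H⁺]/K2 + [H⁺]²/(K1K2)) = 1 / (1 + 10^+2.39 + 10^+0.80)
   = 1 / (1 + 245.47 + 6.3096) = 1/252.78 = 0.003956
[CO3²⁻] = α₂ × DIC = 0.003956 × 4.48 = 0.0177 mmol/L = 17.7 μmol/L

[CO3²⁻] = 17.7 μmol/L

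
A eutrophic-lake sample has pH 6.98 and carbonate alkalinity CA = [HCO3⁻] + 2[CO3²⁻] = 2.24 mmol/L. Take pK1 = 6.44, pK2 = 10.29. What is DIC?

CA = [HCO3⁻] + 2[CO3²⁻] = (α₁ + 2α₂)·DIC
At pH 6.98: [H⁺]/K1 = 10^-0.54 = 0.28840, K2/[H⁺] = 10^-3.31 = 0.00048978
α₁ = 1/(1 + 0.28840 + 0.00048978) = 1/1.2889 = 0.7759; α₂ = α₁·K2/[H⁺] = 0.0003800
α₁ + 2α₂ = 0.7766
DIC = CA / (α₁ + 2α₂) = 2.24 / 0.7766 = 2.88 mmol/L

DIC = 2.88 mmol/L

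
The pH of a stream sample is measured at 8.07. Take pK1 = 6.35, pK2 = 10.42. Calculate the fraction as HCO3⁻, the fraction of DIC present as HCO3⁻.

α₁ = 0.977

α₁ = 1 / (1 + [H⁺]/K1 + K2/[H⁺]) = 1 / (1 + 10^-1.72 + 10^-2.35)
   = 1 / (1 + 0.019055 + 0.0044668) = 1/1.0235 = 0.9770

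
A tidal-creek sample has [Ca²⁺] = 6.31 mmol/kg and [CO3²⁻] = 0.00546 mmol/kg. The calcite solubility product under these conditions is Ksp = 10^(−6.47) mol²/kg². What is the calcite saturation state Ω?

Ω = 0.102

Ksp = 10^(−6.47) = 3.388×10^-7
Ω = [Ca²⁺][CO3²⁻]/Ksp = (6.31×10^-3)(0.00546×10^-3) / 3.388×10^-7 = 0.102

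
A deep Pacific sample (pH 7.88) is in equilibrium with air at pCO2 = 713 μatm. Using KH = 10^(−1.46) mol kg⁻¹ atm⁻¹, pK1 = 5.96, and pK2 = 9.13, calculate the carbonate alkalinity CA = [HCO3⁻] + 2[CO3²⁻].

CA = 2.29 mmol/kg

[CO2*] = KH · pCO2 = 10^(−1.46) × 713×10^-6 = 2.472×10^-5 mol/kg
α₀ = 1/(1 + K1/[H⁺] + K1K2/[H⁺]²) = 1/(1 + 10^+1.92 + 10^+0.67) = 0.01125
DIC = [CO2*]/α₀ = 2.472×10^-5 / 0.01125 = 2.197 mmol/kg
CA = (α₁ + 2α₂)·DIC = (0.9361 + 2×0.05264) × 2.197 = 2.29 mmol/kg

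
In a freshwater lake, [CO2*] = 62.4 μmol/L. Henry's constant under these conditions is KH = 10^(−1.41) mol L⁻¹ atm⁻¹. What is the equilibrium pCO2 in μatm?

KH = 10^(−1.41) = 3.890×10^-2 mol L⁻¹ atm⁻¹
pCO2 = [CO2*]/KH = 62.4×10^-6 / 3.890×10^-2 = 1.60×10^-3 atm = 1600 μatm

pCO2 = 1600 μatm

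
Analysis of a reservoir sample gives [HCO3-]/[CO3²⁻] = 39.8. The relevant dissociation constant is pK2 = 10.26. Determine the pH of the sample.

pH = 8.66

From K2 = [H⁺][CO3²⁻]/[HCO3-]:  pH = pK2 − log₁₀([HCO3-]/[CO3²⁻])
log₁₀(39.8) = +1.600
pH = 10.26 − (+1.600) = 8.66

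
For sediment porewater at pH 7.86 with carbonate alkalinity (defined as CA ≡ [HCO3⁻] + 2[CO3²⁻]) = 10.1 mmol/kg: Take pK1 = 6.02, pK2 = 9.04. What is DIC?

DIC = 9.64 mmol/kg

CA = [HCO3⁻] + 2[CO3²⁻] = (α₁ + 2α₂)·DIC
At pH 7.86: [H⁺]/K1 = 10^-1.84 = 0.014454, K2/[H⁺] = 10^-1.18 = 0.066069
α₁ = 1/(1 + 0.014454 + 0.066069) = 1/1.0805 = 0.9255; α₂ = α₁·K2/[H⁺] = 0.06115
α₁ + 2α₂ = 1.0478
DIC = CA / (α₁ + 2α₂) = 10.1 / 1.0478 = 9.64 mmol/kg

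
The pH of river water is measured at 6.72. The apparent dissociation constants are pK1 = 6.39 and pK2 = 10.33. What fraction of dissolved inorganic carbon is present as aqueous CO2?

α₀ = 1 / (1 + K1/[H⁺] + K1K2/[H⁺]²) = 1 / (1 + 10^+0.33 + 10^-3.28)
   = 1 / (1 + 2.1380 + 0.00052481) = 1/3.1385 = 0.3186

α₀ = 0.319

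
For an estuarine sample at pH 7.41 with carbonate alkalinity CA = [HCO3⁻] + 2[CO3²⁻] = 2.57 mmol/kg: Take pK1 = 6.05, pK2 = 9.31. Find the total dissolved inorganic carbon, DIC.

DIC = 2.65 mmol/kg

CA = [HCO3⁻] + 2[CO3²⁻] = (α₁ + 2α₂)·DIC
At pH 7.41: [H⁺]/K1 = 10^-1.36 = 0.043652, K2/[H⁺] = 10^-1.90 = 0.012589
α₁ = 1/(1 + 0.043652 + 0.012589) = 1/1.0562 = 0.9468; α₂ = α₁·K2/[H⁺] = 0.01192
α₁ + 2α₂ = 0.9706
DIC = CA / (α₁ + 2α₂) = 2.57 / 0.9706 = 2.65 mmol/kg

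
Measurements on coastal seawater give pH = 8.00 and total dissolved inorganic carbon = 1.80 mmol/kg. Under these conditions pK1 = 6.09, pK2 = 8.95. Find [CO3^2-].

[CO3²⁻] = 0.180 mmol/kg

α₂ = 1 / (1 + [H⁺]/K2 + [H⁺]²/(K1K2)) = 1 / (1 + 10^+0.95 + 10^-0.96)
   = 1 / (1 + 8.9125 + 0.10965) = 1/10.022 = 0.09978
[CO3²⁻] = α₂ × DIC = 0.09978 × 1.80 = 0.180 mmol/kg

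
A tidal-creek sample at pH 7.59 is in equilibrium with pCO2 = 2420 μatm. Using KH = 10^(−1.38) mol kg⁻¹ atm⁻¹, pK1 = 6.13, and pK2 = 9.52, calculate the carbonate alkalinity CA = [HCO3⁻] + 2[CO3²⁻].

CA = 2.98 mmol/kg

[CO2*] = KH · pCO2 = 10^(−1.38) × 2420×10^-6 = 1.009×10^-4 mol/kg
α₀ = 1/(1 + K1/[H⁺] + K1K2/[H⁺]²) = 1/(1 + 10^+1.46 + 10^-0.47) = 0.03314
DIC = [CO2*]/α₀ = 1.009×10^-4 / 0.03314 = 3.045 mmol/kg
CA = (α₁ + 2α₂)·DIC = (0.9556 + 2×0.01123) × 3.045 = 2.98 mmol/kg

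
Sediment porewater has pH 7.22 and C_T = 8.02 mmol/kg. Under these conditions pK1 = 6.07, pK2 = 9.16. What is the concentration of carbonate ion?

α₂ = 1 / (1 + [H⁺]/K2 + [H⁺]²/(K1K2)) = 1 / (1 + 10^+1.94 + 10^+0.79)
   = 1 / (1 + 87.096 + 6.1660) = 1/94.262 = 0.01061
[CO3²⁻] = α₂ × DIC = 0.01061 × 8.02 = 0.0851 mmol/kg

[CO3²⁻] = 0.0851 mmol/kg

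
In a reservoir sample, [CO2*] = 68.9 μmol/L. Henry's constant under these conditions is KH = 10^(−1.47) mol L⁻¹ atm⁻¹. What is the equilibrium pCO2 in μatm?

KH = 10^(−1.47) = 3.388×10^-2 mol L⁻¹ atm⁻¹
pCO2 = [CO2*]/KH = 68.9×10^-6 / 3.388×10^-2 = 2.03×10^-3 atm = 2030 μatm

pCO2 = 2030 μatm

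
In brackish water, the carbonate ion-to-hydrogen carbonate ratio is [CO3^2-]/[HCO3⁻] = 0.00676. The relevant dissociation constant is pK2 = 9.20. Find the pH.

From K2 = [H⁺][CO3^2-]/[HCO3⁻]:  pH = pK2 + log₁₀([CO3^2-]/[HCO3⁻])
log₁₀(0.00676) = -2.170
pH = 9.20 + (-2.170) = 7.03

pH = 7.03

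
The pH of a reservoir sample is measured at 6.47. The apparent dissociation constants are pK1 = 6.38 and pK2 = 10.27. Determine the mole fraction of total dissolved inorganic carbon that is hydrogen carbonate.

α₁ = 1 / (1 + [H⁺]/K1 + K2/[H⁺]) = 1 / (1 + 10^-0.09 + 10^-3.80)
   = 1 / (1 + 0.81283 + 0.00015849) = 1/1.8130 = 0.5516

α₁ = 0.552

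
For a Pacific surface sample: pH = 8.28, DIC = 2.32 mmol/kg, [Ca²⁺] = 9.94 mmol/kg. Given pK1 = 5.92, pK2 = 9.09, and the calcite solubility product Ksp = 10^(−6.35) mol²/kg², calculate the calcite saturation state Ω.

Ω = 6.90

α₂ = 1 / (1 + [H⁺]/K2 + [H⁺]²/(K1K2)) = 1 / (1 + 10^+0.81 + 10^-1.55)
   = 1 / (1 + 6.4565 + 0.028184) = 1/7.4847 = 0.1336
[CO3²⁻] = α₂ × DIC = 0.1336 × 2.32 = 0.3100 mmol/kg
Ksp = 10^(−6.35) = 4.467×10^-7
Ω = [Ca²⁺][CO3²⁻]/Ksp = (9.94×10^-3)(3.100×10^-4) / 4.467×10^-7 = 6.90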